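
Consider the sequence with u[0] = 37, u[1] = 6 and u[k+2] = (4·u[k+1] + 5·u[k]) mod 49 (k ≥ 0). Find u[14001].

19

We have u[0] = 37,  u[1] = 6,  u[2] = 13,  u[3] = 33,  u[4] = 1,  u[5] = 22,  u[6] = 44,  u[7] = 41,  u[8] = 41,  u[9] = 26,  u[10] = 15,  u[11] = 43,  u[12] = 2,  u[13] = 27,  u[14] = 20,  u[15] = 19,  u[16] = 29,  u[17] = 15,  u[18] = 9,  u[19] = 13,  u[20] = 48,  u[21] = 12,  u[22] = 43,  u[23] = 36,  u[24] = 16,  u[25] = 48,  u[26] = 27,  u[27] = 5,  u[28] = 8,  u[29] = 8,  u[30] = 23,  u[31] = 34,  u[32] = 6,  u[33] = 47,  u[34] = 22,  u[35] = 29,  u[36] = 30,  u[37] = 20,  u[38] = 34,  u[39] = 40,  u[40] = 36,  u[41] = 1,  u[42] = 37,  u[43] = 6.
The sequence repeats with period 42.
(14001 - 0) mod 42 = 15, so u[14001] = u[15] = 19.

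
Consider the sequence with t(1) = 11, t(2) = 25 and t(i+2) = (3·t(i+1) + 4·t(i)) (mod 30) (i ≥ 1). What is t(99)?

23

t(1) = 11; t(2) = 25; t(3) = 29; t(4) = 7; t(5) = 17; t(6) = 19; t(7) = 5; t(8) = 1; t(9) = 23; t(10) = 13; t(11) = 11; t(12) = 25.
Since (t(11), t(12)) = (t(1), t(2)) = (11, 25) (two consecutive terms determine the rest), the sequence is periodic with period 10.
So t(99) = t(1 + ((99-1) mod 10)) = t(9) = 23.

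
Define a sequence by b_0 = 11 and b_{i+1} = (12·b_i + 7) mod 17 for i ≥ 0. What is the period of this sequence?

We have b_0 = 11,  b_1 = 3,  b_2 = 9,  b_3 = 13,  b_4 = 10,  b_5 = 8,  b_6 = 1,  b_7 = 2,  b_8 = 14,  b_9 = 5,  b_{10} = 16,  b_{11} = 12,  b_{12} = 15,  b_{13} = 0,  b_{14} = 7,  b_{15} = 6,  b_{16} = 11.
Since b_{16} = b_0 = 11, the sequence is periodic with period 16.

16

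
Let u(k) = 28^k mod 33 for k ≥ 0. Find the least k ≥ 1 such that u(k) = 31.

4

u(0) = 1, u(1) = 28, u(2) = 25, u(3) = 7, u(4) = 31, u(5) = 10, u(6) = 16, u(7) = 19, u(8) = 4, u(9) = 13, u(10) = 1.
Since u(10) = u(0) = 1, the sequence is periodic with period 10.
The value 31 first appears (with k ≥ 1) at u(4).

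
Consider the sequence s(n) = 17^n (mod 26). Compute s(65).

We have s(1) = 17; s(2) = 3; s(3) = 25; s(4) = 9; s(5) = 23; s(6) = 1; s(7) = 17.
The sequence repeats with period 6.
(65 - 1) mod 6 = 4, so s(65) = s(5) = 23.

23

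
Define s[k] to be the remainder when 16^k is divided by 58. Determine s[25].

54

Listing terms: s[1] = 16; s[2] = 24; s[3] = 36; s[4] = 54; s[5] = 52; s[6] = 20; s[7] = 30; s[8] = 16.
Since s[8] = s[1] = 16, the sequence is periodic with period 7.
So s[25] = s[1 + ((25-1) mod 7)] = s[4] = 54.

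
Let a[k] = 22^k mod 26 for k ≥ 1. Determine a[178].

22

Computing terms: a[1] = 22,  a[2] = 16,  a[3] = 14,  a[4] = 22.
Since a[4] = a[1] = 22, the sequence is periodic with period 3.
So a[178] = a[1 + ((178-1) mod 3)] = a[1] = 22.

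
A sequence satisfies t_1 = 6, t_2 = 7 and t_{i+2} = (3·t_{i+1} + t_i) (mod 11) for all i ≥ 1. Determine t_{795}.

Computing terms: t_1 = 6; t_2 = 7; t_3 = 5; t_4 = 0; t_5 = 5; t_6 = 4; t_7 = 6; t_8 = 0; t_9 = 6; t_{10} = 7.
Since (t_9, t_{10}) = (t_1, t_2) = (6, 7) (two consecutive terms determine the rest), the sequence is periodic with period 8.
So t_{795} = t_{1 + ((795-1) mod 8)} = t_3 = 5.

5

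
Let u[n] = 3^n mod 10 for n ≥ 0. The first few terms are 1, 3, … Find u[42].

9

Computing terms: u[0] = 1, u[1] = 3, u[2] = 9, u[3] = 7, u[4] = 1.
Since u[4] = u[0] = 1, the sequence is periodic with period 4.
(42 - 0) mod 4 = 2, so u[42] = u[2] = 9.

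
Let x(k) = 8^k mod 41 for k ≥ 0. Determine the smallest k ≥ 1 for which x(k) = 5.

Computing terms: x(0) = 1, x(1) = 8, x(2) = 23, x(3) = 20, x(4) = 37, x(5) = 9, x(6) = 31, x(7) = 2, x(8) = 16, x(9) = 5, x(10) = 40, x(11) = 33, x(12) = 18, x(13) = 21, x(14) = 4, x(15) = 32, x(16) = 10, x(17) = 39, x(18) = 25, x(19) = 36, x(20) = 1.
The sequence repeats with period 20.
The value 5 first appears (with k ≥ 1) at x(9).

9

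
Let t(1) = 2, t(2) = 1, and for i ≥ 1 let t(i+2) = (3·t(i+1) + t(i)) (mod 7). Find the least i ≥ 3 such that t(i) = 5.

3

t(1) = 2,  t(2) = 1,  t(3) = 5,  t(4) = 2,  t(5) = 4,  t(6) = 0,  t(7) = 4,  t(8) = 5,  t(9) = 5,  t(10) = 6,  t(11) = 2,  t(12) = 5,  t(13) = 3,  t(14) = 0,  t(15) = 3,  t(16) = 2,  t(17) = 2,  t(18) = 1.
Since (t(17), t(18)) = (t(1), t(2)) = (2, 1) (two consecutive terms determine the rest), the sequence is periodic with period 16.
The value 5 first appears (with i ≥ 3) at t(3).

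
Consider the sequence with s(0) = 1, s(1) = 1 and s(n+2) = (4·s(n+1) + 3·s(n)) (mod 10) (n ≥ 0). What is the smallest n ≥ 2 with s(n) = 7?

s(0) = 1; s(1) = 1; s(2) = 7; s(3) = 1; s(4) = 5; s(5) = 3; s(6) = 7; s(7) = 7; s(8) = 9; s(9) = 7; s(10) = 5; s(11) = 1; s(12) = 9; s(13) = 9; s(14) = 3; s(15) = 9; s(16) = 5; s(17) = 7; s(18) = 3; s(19) = 3; s(20) = 1; s(21) = 3; s(22) = 5; s(23) = 9; s(24) = 1; s(25) = 1.
The sequence repeats with period 24.
The value 7 first appears (with n ≥ 2) at s(2).

2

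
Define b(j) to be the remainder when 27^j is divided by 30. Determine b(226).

Computing terms: b(0) = 1; b(1) = 27; b(2) = 9; b(3) = 3; b(4) = 21; b(5) = 27.
Since b(5) = b(1) = 27, the sequence is eventually periodic: after a pre-period of length 1 it cycles with period 4.
For j ≥ 1, b(j) depends only on (j - 1) mod 4. (226 - 1) mod 4 = 1, so b(226) = b(2) = 9.

9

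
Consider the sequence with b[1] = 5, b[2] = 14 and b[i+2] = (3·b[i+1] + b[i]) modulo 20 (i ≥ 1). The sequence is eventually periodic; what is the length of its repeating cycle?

12

b[1] = 5; b[2] = 14; b[3] = 7; b[4] = 15; b[5] = 12; b[6] = 11; b[7] = 5; b[8] = 6; b[9] = 3; b[10] = 15; b[11] = 8; b[12] = 19; b[13] = 5; b[14] = 14.
The sequence repeats with period 12.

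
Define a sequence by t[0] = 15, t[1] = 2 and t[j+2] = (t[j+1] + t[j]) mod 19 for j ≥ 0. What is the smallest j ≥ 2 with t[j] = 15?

We have t[0] = 15, t[1] = 2, t[2] = 17, t[3] = 0, t[4] = 17, t[5] = 17, t[6] = 15, t[7] = 13, t[8] = 9, t[9] = 3, t[10] = 12, t[11] = 15, t[12] = 8, t[13] = 4, t[14] = 12, t[15] = 16, t[16] = 9, t[17] = 6, t[18] = 15, t[19] = 2.
The sequence repeats with period 18.
The value 15 first appears (with j ≥ 2) at t[6].

6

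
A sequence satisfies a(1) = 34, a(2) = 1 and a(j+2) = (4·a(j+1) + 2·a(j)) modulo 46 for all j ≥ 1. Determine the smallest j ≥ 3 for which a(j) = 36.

a(1) = 34; a(2) = 1; a(3) = 26; a(4) = 14; a(5) = 16; a(6) = 0; a(7) = 32; a(8) = 36; a(9) = 24; a(10) = 30; a(11) = 30; a(12) = 42; a(13) = 44; a(14) = 30; a(15) = 24; a(16) = 18; a(17) = 28; a(18) = 10; a(19) = 4; a(20) = 36; a(21) = 14; a(22) = 36; a(23) = 34; a(24) = 24; a(25) = 26; a(26) = 14.
Since (a(25), a(26)) = (a(3), a(4)) = (26, 14) (two consecutive terms determine the rest), the sequence is eventually periodic: after a pre-period of length 2 it cycles with period 22.
The value 36 first appears (with j ≥ 3) at a(8).

8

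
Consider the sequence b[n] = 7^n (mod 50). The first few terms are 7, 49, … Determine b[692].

We have b[1] = 7, b[2] = 49, b[3] = 43, b[4] = 1, b[5] = 7.
Since b[5] = b[1] = 7, the sequence is periodic with period 4.
So b[692] = b[1 + ((692-1) mod 4)] = b[4] = 1.

1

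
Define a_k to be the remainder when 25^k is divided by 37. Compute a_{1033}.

28

Computing terms: a_1 = 25, a_2 = 33, a_3 = 11, a_4 = 16, a_5 = 30, a_6 = 10, a_7 = 28, a_8 = 34, a_9 = 36, a_{10} = 12, a_{11} = 4, a_{12} = 26, a_{13} = 21, a_{14} = 7, a_{15} = 27, a_{16} = 9, a_{17} = 3, a_{18} = 1, a_{19} = 25.
The sequence repeats with period 18.
(1033 - 1) mod 18 = 6, so a_{1033} = a_7 = 28.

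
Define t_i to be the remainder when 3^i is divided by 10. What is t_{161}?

We have t_0 = 1,  t_1 = 3,  t_2 = 9,  t_3 = 7,  t_4 = 1.
Since t_4 = t_0 = 1, the sequence is periodic with period 4.
So t_{161} = t_{0 + ((161-0) mod 4)} = t_1 = 3.

3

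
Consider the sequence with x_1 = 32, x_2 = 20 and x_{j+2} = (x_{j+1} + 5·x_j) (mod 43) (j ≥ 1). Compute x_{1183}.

We have x_1 = 32; x_2 = 20; x_3 = 8; x_4 = 22; x_5 = 19; x_6 = 0; x_7 = 9; x_8 = 9; x_9 = 11; x_{10} = 13; x_{11} = 25; x_{12} = 4; x_{13} = 0; x_{14} = 20; x_{15} = 20; x_{16} = 34; x_{17} = 5; x_{18} = 3; x_{19} = 28; x_{20} = 0; x_{21} = 11; x_{22} = 11; x_{23} = 23; x_{24} = 35; x_{25} = 21; x_{26} = 24; x_{27} = 0; x_{28} = 34; x_{29} = 34; x_{30} = 32; x_{31} = 30; x_{32} = 18; x_{33} = 39; x_{34} = 0; x_{35} = 23; x_{36} = 23; x_{37} = 9; x_{38} = 38; x_{39} = 40; x_{40} = 15; x_{41} = 0; x_{42} = 32; x_{43} = 32; x_{44} = 20.
Since (x_{43}, x_{44}) = (x_1, x_2) = (32, 20) (two consecutive terms determine the rest), the sequence is periodic with period 42.
(1183 - 1) mod 42 = 6, so x_{1183} = x_7 = 9.

9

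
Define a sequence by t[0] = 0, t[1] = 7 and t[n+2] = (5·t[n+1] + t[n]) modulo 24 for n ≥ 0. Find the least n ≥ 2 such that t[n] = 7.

23

Listing terms: t[0] = 0; t[1] = 7; t[2] = 11; t[3] = 14; t[4] = 9; t[5] = 11; t[6] = 16; t[7] = 19; t[8] = 15; t[9] = 22; t[10] = 5; t[11] = 23; t[12] = 0; t[13] = 23; t[14] = 19; t[15] = 22; t[16] = 9; t[17] = 19; t[18] = 8; t[19] = 11; t[20] = 15; t[21] = 14; t[22] = 13; t[23] = 7; t[24] = 0; t[25] = 7.
Since (t[24], t[25]) = (t[0], t[1]) = (0, 7) (two consecutive terms determine the rest), the sequence is periodic with period 24.
The value 7 first appears (with n ≥ 2) at t[23].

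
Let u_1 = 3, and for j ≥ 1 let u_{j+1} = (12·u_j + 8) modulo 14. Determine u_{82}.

Computing terms: u_1 = 3, u_2 = 2, u_3 = 4, u_4 = 0, u_5 = 8, u_6 = 6, u_7 = 10, u_8 = 2.
Since u_8 = u_2 = 2, the sequence is eventually periodic: after a pre-period of length 1 it cycles with period 6.
For j ≥ 2, u_j depends only on (j - 2) mod 6. (82 - 2) mod 6 = 2, so u_{82} = u_4 = 0.

0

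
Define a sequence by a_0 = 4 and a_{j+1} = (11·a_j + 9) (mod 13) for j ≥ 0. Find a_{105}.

Listing terms: a_0 = 4,  a_1 = 1,  a_2 = 7,  a_3 = 8,  a_4 = 6,  a_5 = 10,  a_6 = 2,  a_7 = 5,  a_8 = 12,  a_9 = 11,  a_{10} = 0,  a_{11} = 9,  a_{12} = 4.
Since a_{12} = a_0 = 4, the sequence is periodic with period 12.
So a_{105} = a_{0 + ((105-0) mod 12)} = a_9 = 11.

11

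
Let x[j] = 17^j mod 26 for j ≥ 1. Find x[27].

We have x[1] = 17; x[2] = 3; x[3] = 25; x[4] = 9; x[5] = 23; x[6] = 1; x[7] = 17.
The sequence repeats with period 6.
So x[27] = x[1 + ((27-1) mod 6)] = x[3] = 25.

25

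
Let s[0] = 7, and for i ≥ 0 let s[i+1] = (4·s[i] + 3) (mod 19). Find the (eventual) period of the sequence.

We have s[0] = 7, s[1] = 12, s[2] = 13, s[3] = 17, s[4] = 14, s[5] = 2, s[6] = 11, s[7] = 9, s[8] = 1, s[9] = 7.
The sequence repeats with period 9.

9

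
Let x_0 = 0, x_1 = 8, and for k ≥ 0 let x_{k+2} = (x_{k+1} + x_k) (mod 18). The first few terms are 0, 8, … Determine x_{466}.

8

We have x_0 = 0,  x_1 = 8,  x_2 = 8,  x_3 = 16,  x_4 = 6,  x_5 = 4,  x_6 = 10,  x_7 = 14,  x_8 = 6,  x_9 = 2,  x_{10} = 8,  x_{11} = 10,  x_{12} = 0,  x_{13} = 10,  x_{14} = 10,  x_{15} = 2,  x_{16} = 12,  x_{17} = 14,  x_{18} = 8,  x_{19} = 4,  x_{20} = 12,  x_{21} = 16,  x_{22} = 10,  x_{23} = 8,  x_{24} = 0,  x_{25} = 8.
Since (x_{24}, x_{25}) = (x_0, x_1) = (0, 8) (two consecutive terms determine the rest), the sequence is periodic with period 24.
So x_{466} = x_{0 + ((466-0) mod 24)} = x_{10} = 8.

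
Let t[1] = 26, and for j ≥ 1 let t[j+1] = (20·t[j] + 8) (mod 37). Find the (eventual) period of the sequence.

We have t[1] = 26,  t[2] = 10,  t[3] = 23,  t[4] = 24,  t[5] = 7,  t[6] = 0,  t[7] = 8,  t[8] = 20,  t[9] = 1,  t[10] = 28,  t[11] = 13,  t[12] = 9,  t[13] = 3,  t[14] = 31,  t[15] = 36,  t[16] = 25,  t[17] = 27,  t[18] = 30,  t[19] = 16,  t[20] = 32,  t[21] = 19,  t[22] = 18,  t[23] = 35,  t[24] = 5,  t[25] = 34,  t[26] = 22,  t[27] = 4,  t[28] = 14,  t[29] = 29,  t[30] = 33,  t[31] = 2,  t[32] = 11,  t[33] = 6,  t[34] = 17,  t[35] = 15,  t[36] = 12,  t[37] = 26.
The sequence repeats with period 36.

36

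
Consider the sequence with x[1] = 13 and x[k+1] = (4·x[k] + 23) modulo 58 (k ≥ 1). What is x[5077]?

Listing terms: x[1] = 13,  x[2] = 17,  x[3] = 33,  x[4] = 39,  x[5] = 5,  x[6] = 43,  x[7] = 21,  x[8] = 49,  x[9] = 45,  x[10] = 29,  x[11] = 23,  x[12] = 57,  x[13] = 19,  x[14] = 41,  x[15] = 13.
Since x[15] = x[1] = 13, the sequence is periodic with period 14.
(5077 - 1) mod 14 = 8, so x[5077] = x[9] = 45.

45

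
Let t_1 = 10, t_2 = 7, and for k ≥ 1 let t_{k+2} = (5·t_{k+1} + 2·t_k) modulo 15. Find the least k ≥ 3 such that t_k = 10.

Listing terms: t_1 = 10; t_2 = 7; t_3 = 10; t_4 = 4; t_5 = 10; t_6 = 13; t_7 = 10; t_8 = 1; t_9 = 10; t_{10} = 7.
Since (t_9, t_{10}) = (t_1, t_2) = (10, 7) (two consecutive terms determine the rest), the sequence is periodic with period 8.
The value 10 first appears (with k ≥ 3) at t_3.

3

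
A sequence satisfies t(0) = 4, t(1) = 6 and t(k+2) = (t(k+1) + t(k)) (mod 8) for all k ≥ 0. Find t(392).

2

Computing terms: t(0) = 4; t(1) = 6; t(2) = 2; t(3) = 0; t(4) = 2; t(5) = 2; t(6) = 4; t(7) = 6.
Since (t(6), t(7)) = (t(0), t(1)) = (4, 6) (two consecutive terms determine the rest), the sequence is periodic with period 6.
So t(392) = t(0 + ((392-0) mod 6)) = t(2) = 2.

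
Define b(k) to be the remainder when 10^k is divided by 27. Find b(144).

Listing terms: b(0) = 1; b(1) = 10; b(2) = 19; b(3) = 1.
Since b(3) = b(0) = 1, the sequence is periodic with period 3.
So b(144) = b(0 + ((144-0) mod 3)) = b(0) = 1.

1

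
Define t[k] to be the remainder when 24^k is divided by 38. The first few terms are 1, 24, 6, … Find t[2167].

Computing terms: t[0] = 1,  t[1] = 24,  t[2] = 6,  t[3] = 30,  t[4] = 36,  t[5] = 28,  t[6] = 26,  t[7] = 16,  t[8] = 4,  t[9] = 20,  t[10] = 24.
Since t[10] = t[1] = 24, the sequence is eventually periodic: after a pre-period of length 1 it cycles with period 9.
For k ≥ 1, t[k] depends only on (k - 1) mod 9. (2167 - 1) mod 9 = 6, so t[2167] = t[7] = 16.

16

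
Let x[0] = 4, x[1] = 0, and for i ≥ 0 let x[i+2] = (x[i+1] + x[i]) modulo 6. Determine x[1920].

x[0] = 4; x[1] = 0; x[2] = 4; x[3] = 4; x[4] = 2; x[5] = 0; x[6] = 2; x[7] = 2; x[8] = 4; x[9] = 0.
Since (x[8], x[9]) = (x[0], x[1]) = (4, 0) (two consecutive terms determine the rest), the sequence is periodic with period 8.
So x[1920] = x[0 + ((1920-0) mod 8)] = x[0] = 4.

4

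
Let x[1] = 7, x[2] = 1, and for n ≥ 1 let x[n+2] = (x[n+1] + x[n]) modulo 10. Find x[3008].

9

Computing terms: x[1] = 7; x[2] = 1; x[3] = 8; x[4] = 9; x[5] = 7; x[6] = 6; x[7] = 3; x[8] = 9; x[9] = 2; x[10] = 1; x[11] = 3; x[12] = 4; x[13] = 7; x[14] = 1.
The sequence repeats with period 12.
So x[3008] = x[1 + ((3008-1) mod 12)] = x[8] = 9.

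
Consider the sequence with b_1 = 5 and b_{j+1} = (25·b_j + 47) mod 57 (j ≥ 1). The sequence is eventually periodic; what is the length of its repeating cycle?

b_1 = 5; b_2 = 1; b_3 = 15; b_4 = 23; b_5 = 52; b_6 = 36; b_7 = 35; b_8 = 10; b_9 = 12; b_{10} = 5.
The sequence repeats with period 9.

9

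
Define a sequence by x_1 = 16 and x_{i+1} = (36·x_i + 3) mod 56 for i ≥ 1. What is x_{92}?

23

We have x_1 = 16, x_2 = 19, x_3 = 15, x_4 = 39, x_5 = 7, x_6 = 31, x_7 = 55, x_8 = 23, x_9 = 47, x_{10} = 15.
Since x_{10} = x_3 = 15, the sequence is eventually periodic: after a pre-period of length 2 it cycles with period 7.
For i ≥ 3, x_i depends only on (i - 3) mod 7. (92 - 3) mod 7 = 5, so x_{92} = x_8 = 23.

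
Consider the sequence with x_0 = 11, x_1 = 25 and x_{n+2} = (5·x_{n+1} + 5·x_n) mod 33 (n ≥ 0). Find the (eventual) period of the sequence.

30

Listing terms: x_0 = 11, x_1 = 25, x_2 = 15, x_3 = 2, x_4 = 19, x_5 = 6, x_6 = 26, x_7 = 28, x_8 = 6, x_9 = 5, x_{10} = 22, x_{11} = 3, x_{12} = 26, x_{13} = 13, x_{14} = 30, x_{15} = 17, x_{16} = 4, x_{17} = 6, x_{18} = 17, x_{19} = 16, x_{20} = 0, x_{21} = 14, x_{22} = 4, x_{23} = 24, x_{24} = 8, x_{25} = 28, x_{26} = 15, x_{27} = 17, x_{28} = 28, x_{29} = 27, x_{30} = 11, x_{31} = 25.
The sequence repeats with period 30.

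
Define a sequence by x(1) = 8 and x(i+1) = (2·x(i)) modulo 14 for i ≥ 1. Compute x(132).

We have x(1) = 8; x(2) = 2; x(3) = 4; x(4) = 8.
The sequence repeats with period 3.
(132 - 1) mod 3 = 2, so x(132) = x(3) = 4.

4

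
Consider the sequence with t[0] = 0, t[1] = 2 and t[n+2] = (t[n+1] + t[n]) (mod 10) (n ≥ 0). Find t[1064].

6

Computing terms: t[0] = 0, t[1] = 2, t[2] = 2, t[3] = 4, t[4] = 6, t[5] = 0, t[6] = 6, t[7] = 6, t[8] = 2, t[9] = 8, t[10] = 0, t[11] = 8, t[12] = 8, t[13] = 6, t[14] = 4, t[15] = 0, t[16] = 4, t[17] = 4, t[18] = 8, t[19] = 2, t[20] = 0, t[21] = 2.
Since (t[20], t[21]) = (t[0], t[1]) = (0, 2) (two consecutive terms determine the rest), the sequence is periodic with period 20.
So t[1064] = t[0 + ((1064-0) mod 20)] = t[4] = 6.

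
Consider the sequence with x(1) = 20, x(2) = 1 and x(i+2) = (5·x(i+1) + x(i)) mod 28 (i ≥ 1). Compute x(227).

11

We have x(1) = 20, x(2) = 1, x(3) = 25, x(4) = 14, x(5) = 11, x(6) = 13, x(7) = 20, x(8) = 1.
Since (x(7), x(8)) = (x(1), x(2)) = (20, 1) (two consecutive terms determine the rest), the sequence is periodic with period 6.
So x(227) = x(1 + ((227-1) mod 6)) = x(5) = 11.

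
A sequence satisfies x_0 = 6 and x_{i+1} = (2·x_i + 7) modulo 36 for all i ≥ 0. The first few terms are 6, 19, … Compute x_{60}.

Computing terms: x_0 = 6,  x_1 = 19,  x_2 = 9,  x_3 = 25,  x_4 = 21,  x_5 = 13,  x_6 = 33,  x_7 = 1,  x_8 = 9.
Since x_8 = x_2 = 9, the sequence is eventually periodic: after a pre-period of length 2 it cycles with period 6.
For i ≥ 2, x_i depends only on (i - 2) mod 6. (60 - 2) mod 6 = 4, so x_{60} = x_6 = 33.

33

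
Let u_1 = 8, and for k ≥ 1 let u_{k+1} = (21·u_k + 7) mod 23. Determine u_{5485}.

20

u_1 = 8; u_2 = 14; u_3 = 2; u_4 = 3; u_5 = 1; u_6 = 5; u_7 = 20; u_8 = 13; u_9 = 4; u_{10} = 22; u_{11} = 9; u_{12} = 12; u_{13} = 6; u_{14} = 18; u_{15} = 17; u_{16} = 19; u_{17} = 15; u_{18} = 0; u_{19} = 7; u_{20} = 16; u_{21} = 21; u_{22} = 11; u_{23} = 8.
The sequence repeats with period 22.
So u_{5485} = u_{1 + ((5485-1) mod 22)} = u_7 = 20.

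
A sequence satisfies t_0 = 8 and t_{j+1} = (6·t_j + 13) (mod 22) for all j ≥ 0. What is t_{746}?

13

Listing terms: t_0 = 8; t_1 = 17; t_2 = 5; t_3 = 21; t_4 = 7; t_5 = 11; t_6 = 13; t_7 = 3; t_8 = 9; t_9 = 1; t_{10} = 19; t_{11} = 17.
Since t_{11} = t_1 = 17, the sequence is eventually periodic: after a pre-period of length 1 it cycles with period 10.
For j ≥ 1, t_j depends only on (j - 1) mod 10. (746 - 1) mod 10 = 5, so t_{746} = t_6 = 13.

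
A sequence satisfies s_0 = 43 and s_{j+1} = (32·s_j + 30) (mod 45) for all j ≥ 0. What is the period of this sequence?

We have s_0 = 43,  s_1 = 11,  s_2 = 22,  s_3 = 14,  s_4 = 28,  s_5 = 26,  s_6 = 7,  s_7 = 29,  s_8 = 13,  s_9 = 41,  s_{10} = 37,  s_{11} = 44,  s_{12} = 43.
The sequence repeats with period 12.

12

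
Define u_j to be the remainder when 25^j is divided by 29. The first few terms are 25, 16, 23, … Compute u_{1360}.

u_1 = 25,  u_2 = 16,  u_3 = 23,  u_4 = 24,  u_5 = 20,  u_6 = 7,  u_7 = 1,  u_8 = 25.
The sequence repeats with period 7.
(1360 - 1) mod 7 = 1, so u_{1360} = u_2 = 16.

16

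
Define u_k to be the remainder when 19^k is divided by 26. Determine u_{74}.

23

Listing terms: u_1 = 19; u_2 = 23; u_3 = 21; u_4 = 9; u_5 = 15; u_6 = 25; u_7 = 7; u_8 = 3; u_9 = 5; u_{10} = 17; u_{11} = 11; u_{12} = 1; u_{13} = 19.
The sequence repeats with period 12.
(74 - 1) mod 12 = 1, so u_{74} = u_2 = 23.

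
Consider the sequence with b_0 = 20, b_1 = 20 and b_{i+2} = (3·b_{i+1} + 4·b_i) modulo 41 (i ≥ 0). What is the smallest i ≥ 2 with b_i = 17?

We have b_0 = 20,  b_1 = 20,  b_2 = 17,  b_3 = 8,  b_4 = 10,  b_5 = 21,  b_6 = 21,  b_7 = 24,  b_8 = 33,  b_9 = 31,  b_{10} = 20,  b_{11} = 20.
The sequence repeats with period 10.
The value 17 first appears (with i ≥ 2) at b_2.

2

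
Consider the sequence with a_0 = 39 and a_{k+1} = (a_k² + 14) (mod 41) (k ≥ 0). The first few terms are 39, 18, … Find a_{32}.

13

Computing terms: a_0 = 39,  a_1 = 18,  a_2 = 10,  a_3 = 32,  a_4 = 13,  a_5 = 19,  a_6 = 6,  a_7 = 9,  a_8 = 13.
Since a_8 = a_4 = 13, the sequence is eventually periodic: after a pre-period of length 4 it cycles with period 4.
For k ≥ 4, a_k depends only on (k - 4) mod 4. (32 - 4) mod 4 = 0, so a_{32} = a_4 = 13.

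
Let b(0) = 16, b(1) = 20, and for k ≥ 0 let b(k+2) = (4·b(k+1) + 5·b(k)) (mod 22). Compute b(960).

16

b(0) = 16,  b(1) = 20,  b(2) = 6,  b(3) = 14,  b(4) = 20,  b(5) = 18,  b(6) = 18,  b(7) = 8,  b(8) = 12,  b(9) = 0,  b(10) = 16,  b(11) = 20.
Since (b(10), b(11)) = (b(0), b(1)) = (16, 20) (two consecutive terms determine the rest), the sequence is periodic with period 10.
So b(960) = b(0 + ((960-0) mod 10)) = b(0) = 16.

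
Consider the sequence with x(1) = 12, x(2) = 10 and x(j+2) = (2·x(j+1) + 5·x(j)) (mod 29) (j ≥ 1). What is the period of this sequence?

x(1) = 12, x(2) = 10, x(3) = 22, x(4) = 7, x(5) = 8, x(6) = 22, x(7) = 26, x(8) = 17, x(9) = 19, x(10) = 7, x(11) = 22, x(12) = 21, x(13) = 7, x(14) = 3, x(15) = 12, x(16) = 10.
Since (x(15), x(16)) = (x(1), x(2)) = (12, 10) (two consecutive terms determine the rest), the sequence is periodic with period 14.

14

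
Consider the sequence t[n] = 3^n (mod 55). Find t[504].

t[1] = 3,  t[2] = 9,  t[3] = 27,  t[4] = 26,  t[5] = 23,  t[6] = 14,  t[7] = 42,  t[8] = 16,  t[9] = 48,  t[10] = 34,  t[11] = 47,  t[12] = 31,  t[13] = 38,  t[14] = 4,  t[15] = 12,  t[16] = 36,  t[17] = 53,  t[18] = 49,  t[19] = 37,  t[20] = 1,  t[21] = 3.
Since t[21] = t[1] = 3, the sequence is periodic with period 20.
(504 - 1) mod 20 = 3, so t[504] = t[4] = 26.

26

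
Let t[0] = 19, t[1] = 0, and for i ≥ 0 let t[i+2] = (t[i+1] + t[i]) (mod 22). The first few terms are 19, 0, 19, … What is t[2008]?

16

t[0] = 19; t[1] = 0; t[2] = 19; t[3] = 19; t[4] = 16; t[5] = 13; t[6] = 7; t[7] = 20; t[8] = 5; t[9] = 3; t[10] = 8; t[11] = 11; t[12] = 19; t[13] = 8; t[14] = 5; t[15] = 13; t[16] = 18; t[17] = 9; t[18] = 5; t[19] = 14; t[20] = 19; t[21] = 11; t[22] = 8; t[23] = 19; t[24] = 5; t[25] = 2; t[26] = 7; t[27] = 9; t[28] = 16; t[29] = 3; t[30] = 19; t[31] = 0.
The sequence repeats with period 30.
So t[2008] = t[0 + ((2008-0) mod 30)] = t[28] = 16.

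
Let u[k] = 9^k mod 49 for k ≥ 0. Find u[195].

Listing terms: u[0] = 1, u[1] = 9, u[2] = 32, u[3] = 43, u[4] = 44, u[5] = 4, u[6] = 36, u[7] = 30, u[8] = 25, u[9] = 29, u[10] = 16, u[11] = 46, u[12] = 22, u[13] = 2, u[14] = 18, u[15] = 15, u[16] = 37, u[17] = 39, u[18] = 8, u[19] = 23, u[20] = 11, u[21] = 1.
The sequence repeats with period 21.
(195 - 0) mod 21 = 6, so u[195] = u[6] = 36.

36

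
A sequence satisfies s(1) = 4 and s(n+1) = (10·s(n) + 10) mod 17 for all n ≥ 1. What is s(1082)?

12

Computing terms: s(1) = 4,  s(2) = 16,  s(3) = 0,  s(4) = 10,  s(5) = 8,  s(6) = 5,  s(7) = 9,  s(8) = 15,  s(9) = 7,  s(10) = 12,  s(11) = 11,  s(12) = 1,  s(13) = 3,  s(14) = 6,  s(15) = 2,  s(16) = 13,  s(17) = 4.
The sequence repeats with period 16.
So s(1082) = s(1 + ((1082-1) mod 16)) = s(10) = 12.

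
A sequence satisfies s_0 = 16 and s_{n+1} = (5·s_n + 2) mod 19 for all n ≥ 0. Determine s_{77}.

Computing terms: s_0 = 16; s_1 = 6; s_2 = 13; s_3 = 10; s_4 = 14; s_5 = 15; s_6 = 1; s_7 = 7; s_8 = 18; s_9 = 16.
The sequence repeats with period 9.
So s_{77} = s_{0 + ((77-0) mod 9)} = s_5 = 15.

15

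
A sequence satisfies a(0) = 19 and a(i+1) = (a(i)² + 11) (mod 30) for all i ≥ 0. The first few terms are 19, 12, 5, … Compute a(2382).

Computing terms: a(0) = 19, a(1) = 12, a(2) = 5, a(3) = 6, a(4) = 17, a(5) = 0, a(6) = 11, a(7) = 12.
Since a(7) = a(1) = 12, the sequence is eventually periodic: after a pre-period of length 1 it cycles with period 6.
For i ≥ 1, a(i) depends only on (i - 1) mod 6. (2382 - 1) mod 6 = 5, so a(2382) = a(6) = 11.

11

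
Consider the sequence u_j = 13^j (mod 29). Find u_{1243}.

Listing terms: u_1 = 13,  u_2 = 24,  u_3 = 22,  u_4 = 25,  u_5 = 6,  u_6 = 20,  u_7 = 28,  u_8 = 16,  u_9 = 5,  u_{10} = 7,  u_{11} = 4,  u_{12} = 23,  u_{13} = 9,  u_{14} = 1,  u_{15} = 13.
The sequence repeats with period 14.
So u_{1243} = u_{1 + ((1243-1) mod 14)} = u_{11} = 4.

4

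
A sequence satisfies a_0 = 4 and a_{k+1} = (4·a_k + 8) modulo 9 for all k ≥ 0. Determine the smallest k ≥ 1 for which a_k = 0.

Computing terms: a_0 = 4,  a_1 = 6,  a_2 = 5,  a_3 = 1,  a_4 = 3,  a_5 = 2,  a_6 = 7,  a_7 = 0,  a_8 = 8,  a_9 = 4.
The sequence repeats with period 9.
The value 0 first appears (with k ≥ 1) at a_7.

7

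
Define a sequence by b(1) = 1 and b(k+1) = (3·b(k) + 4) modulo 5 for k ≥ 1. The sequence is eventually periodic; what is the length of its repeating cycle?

4

Listing terms: b(1) = 1, b(2) = 2, b(3) = 0, b(4) = 4, b(5) = 1.
The sequence repeats with period 4.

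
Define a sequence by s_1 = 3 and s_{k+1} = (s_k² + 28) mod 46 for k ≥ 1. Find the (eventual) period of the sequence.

4

Listing terms: s_1 = 3,  s_2 = 37,  s_3 = 17,  s_4 = 41,  s_5 = 7,  s_6 = 31,  s_7 = 23,  s_8 = 5,  s_9 = 7.
Since s_9 = s_5 = 7, the sequence is eventually periodic: after a pre-period of length 4 it cycles with period 4.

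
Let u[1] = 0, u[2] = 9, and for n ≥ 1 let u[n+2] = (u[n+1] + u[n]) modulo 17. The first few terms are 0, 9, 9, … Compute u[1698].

11

u[1] = 0, u[2] = 9, u[3] = 9, u[4] = 1, u[5] = 10, u[6] = 11, u[7] = 4, u[8] = 15, u[9] = 2, u[10] = 0, u[11] = 2, u[12] = 2, u[13] = 4, u[14] = 6, u[15] = 10, u[16] = 16, u[17] = 9, u[18] = 8, u[19] = 0, u[20] = 8, u[21] = 8, u[22] = 16, u[23] = 7, u[24] = 6, u[25] = 13, u[26] = 2, u[27] = 15, u[28] = 0, u[29] = 15, u[30] = 15, u[31] = 13, u[32] = 11, u[33] = 7, u[34] = 1, u[35] = 8, u[36] = 9, u[37] = 0, u[38] = 9.
The sequence repeats with period 36.
(1698 - 1) mod 36 = 5, so u[1698] = u[6] = 11.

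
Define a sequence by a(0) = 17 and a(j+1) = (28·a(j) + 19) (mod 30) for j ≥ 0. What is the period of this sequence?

a(0) = 17,  a(1) = 15,  a(2) = 19,  a(3) = 11,  a(4) = 27,  a(5) = 25,  a(6) = 29,  a(7) = 21,  a(8) = 7,  a(9) = 5,  a(10) = 9,  a(11) = 1,  a(12) = 17.
The sequence repeats with period 12.

12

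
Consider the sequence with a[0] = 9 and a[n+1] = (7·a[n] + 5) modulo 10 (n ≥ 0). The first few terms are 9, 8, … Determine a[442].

1

We have a[0] = 9; a[1] = 8; a[2] = 1; a[3] = 2; a[4] = 9.
The sequence repeats with period 4.
(442 - 0) mod 4 = 2, so a[442] = a[2] = 1.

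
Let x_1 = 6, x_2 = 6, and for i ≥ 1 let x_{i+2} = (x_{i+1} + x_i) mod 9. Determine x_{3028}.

Computing terms: x_1 = 6,  x_2 = 6,  x_3 = 3,  x_4 = 0,  x_5 = 3,  x_6 = 3,  x_7 = 6,  x_8 = 0,  x_9 = 6,  x_{10} = 6.
Since (x_9, x_{10}) = (x_1, x_2) = (6, 6) (two consecutive terms determine the rest), the sequence is periodic with period 8.
(3028 - 1) mod 8 = 3, so x_{3028} = x_4 = 0.

0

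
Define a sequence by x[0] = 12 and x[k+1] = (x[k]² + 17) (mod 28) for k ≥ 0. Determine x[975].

We have x[0] = 12; x[1] = 21; x[2] = 10; x[3] = 5; x[4] = 14; x[5] = 17; x[6] = 26; x[7] = 21.
Since x[7] = x[1] = 21, the sequence is eventually periodic: after a pre-period of length 1 it cycles with period 6.
For k ≥ 1, x[k] depends only on (k - 1) mod 6. (975 - 1) mod 6 = 2, so x[975] = x[3] = 5.

5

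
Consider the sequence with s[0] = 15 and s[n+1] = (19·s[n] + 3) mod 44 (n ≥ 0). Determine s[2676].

s[0] = 15,  s[1] = 24,  s[2] = 19,  s[3] = 12,  s[4] = 11,  s[5] = 36,  s[6] = 27,  s[7] = 32,  s[8] = 39,  s[9] = 40,  s[10] = 15.
Since s[10] = s[0] = 15, the sequence is periodic with period 10.
(2676 - 0) mod 10 = 6, so s[2676] = s[6] = 27.

27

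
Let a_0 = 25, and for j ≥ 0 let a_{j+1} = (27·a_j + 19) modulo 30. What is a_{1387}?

28

Computing terms: a_0 = 25, a_1 = 4, a_2 = 7, a_3 = 28, a_4 = 25.
The sequence repeats with period 4.
(1387 - 0) mod 4 = 3, so a_{1387} = a_3 = 28.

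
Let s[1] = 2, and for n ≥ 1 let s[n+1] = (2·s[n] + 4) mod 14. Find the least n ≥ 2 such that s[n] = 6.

3

Computing terms: s[1] = 2,  s[2] = 8,  s[3] = 6,  s[4] = 2.
The sequence repeats with period 3.
The value 6 first appears (with n ≥ 2) at s[3].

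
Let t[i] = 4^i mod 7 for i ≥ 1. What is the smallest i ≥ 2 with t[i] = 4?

t[1] = 4, t[2] = 2, t[3] = 1, t[4] = 4.
The sequence repeats with period 3.
The value 4 next appears (with i ≥ 2) at t[4].

4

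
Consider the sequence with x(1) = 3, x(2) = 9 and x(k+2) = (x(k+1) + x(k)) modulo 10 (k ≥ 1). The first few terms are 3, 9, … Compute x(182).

We have x(1) = 3,  x(2) = 9,  x(3) = 2,  x(4) = 1,  x(5) = 3,  x(6) = 4,  x(7) = 7,  x(8) = 1,  x(9) = 8,  x(10) = 9,  x(11) = 7,  x(12) = 6,  x(13) = 3,  x(14) = 9.
The sequence repeats with period 12.
(182 - 1) mod 12 = 1, so x(182) = x(2) = 9.

9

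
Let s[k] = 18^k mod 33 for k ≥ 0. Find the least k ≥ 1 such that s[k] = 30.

9

We have s[0] = 1, s[1] = 18, s[2] = 27, s[3] = 24, s[4] = 3, s[5] = 21, s[6] = 15, s[7] = 6, s[8] = 9, s[9] = 30, s[10] = 12, s[11] = 18.
Since s[11] = s[1] = 18, the sequence is eventually periodic: after a pre-period of length 1 it cycles with period 10.
The value 30 first appears (with k ≥ 1) at s[9].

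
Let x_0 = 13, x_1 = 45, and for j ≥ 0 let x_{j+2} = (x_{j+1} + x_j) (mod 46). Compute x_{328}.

3

Listing terms: x_0 = 13; x_1 = 45; x_2 = 12; x_3 = 11; x_4 = 23; x_5 = 34; x_6 = 11; x_7 = 45; x_8 = 10; x_9 = 9; x_{10} = 19; x_{11} = 28; x_{12} = 1; x_{13} = 29; x_{14} = 30; x_{15} = 13; x_{16} = 43; x_{17} = 10; x_{18} = 7; x_{19} = 17; x_{20} = 24; x_{21} = 41; x_{22} = 19; x_{23} = 14; x_{24} = 33; x_{25} = 1; x_{26} = 34; x_{27} = 35; x_{28} = 23; x_{29} = 12; x_{30} = 35; x_{31} = 1; x_{32} = 36; x_{33} = 37; x_{34} = 27; x_{35} = 18; x_{36} = 45; x_{37} = 17; x_{38} = 16; x_{39} = 33; x_{40} = 3; x_{41} = 36; x_{42} = 39; x_{43} = 29; x_{44} = 22; x_{45} = 5; x_{46} = 27; x_{47} = 32; x_{48} = 13; x_{49} = 45.
The sequence repeats with period 48.
(328 - 0) mod 48 = 40, so x_{328} = x_{40} = 3.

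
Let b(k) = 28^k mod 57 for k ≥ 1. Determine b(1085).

Computing terms: b(1) = 28, b(2) = 43, b(3) = 7, b(4) = 25, b(5) = 16, b(6) = 49, b(7) = 4, b(8) = 55, b(9) = 1, b(10) = 28.
The sequence repeats with period 9.
So b(1085) = b(1 + ((1085-1) mod 9)) = b(5) = 16.

16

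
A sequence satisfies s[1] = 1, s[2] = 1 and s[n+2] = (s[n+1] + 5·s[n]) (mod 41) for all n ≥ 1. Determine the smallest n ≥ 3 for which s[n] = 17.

Listing terms: s[1] = 1,  s[2] = 1,  s[3] = 6,  s[4] = 11,  s[5] = 0,  s[6] = 14,  s[7] = 14,  s[8] = 2,  s[9] = 31,  s[10] = 0,  s[11] = 32,  s[12] = 32,  s[13] = 28,  s[14] = 24,  s[15] = 0,  s[16] = 38,  s[17] = 38,  s[18] = 23,  s[19] = 8,  s[20] = 0,  s[21] = 40,  s[22] = 40,  s[23] = 35,  s[24] = 30,  s[25] = 0,  s[26] = 27,  s[27] = 27,  s[28] = 39,  s[29] = 10,  s[30] = 0,  s[31] = 9,  s[32] = 9,  s[33] = 13,  s[34] = 17,  s[35] = 0,  s[36] = 3,  s[37] = 3,  s[38] = 18,  s[39] = 33,  s[40] = 0,  s[41] = 1,  s[42] = 1.
Since (s[41], s[42]) = (s[1], s[2]) = (1, 1) (two consecutive terms determine the rest), the sequence is periodic with period 40.
The value 17 first appears (with n ≥ 3) at s[34].

34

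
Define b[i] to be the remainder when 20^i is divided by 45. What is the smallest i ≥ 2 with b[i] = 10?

Listing terms: b[1] = 20,  b[2] = 40,  b[3] = 35,  b[4] = 25,  b[5] = 5,  b[6] = 10,  b[7] = 20.
The sequence repeats with period 6.
The value 10 first appears (with i ≥ 2) at b[6].

6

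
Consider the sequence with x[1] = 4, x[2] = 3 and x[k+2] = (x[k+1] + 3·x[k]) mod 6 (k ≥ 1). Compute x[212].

Computing terms: x[1] = 4,  x[2] = 3,  x[3] = 3,  x[4] = 0,  x[5] = 3,  x[6] = 3.
Since (x[5], x[6]) = (x[2], x[3]) = (3, 3) (two consecutive terms determine the rest), the sequence is eventually periodic: after a pre-period of length 1 it cycles with period 3.
For k ≥ 2, x[k] depends only on (k - 2) mod 3. (212 - 2) mod 3 = 0, so x[212] = x[2] = 3.

3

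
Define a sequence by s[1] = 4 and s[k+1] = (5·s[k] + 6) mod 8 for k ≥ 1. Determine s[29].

Computing terms: s[1] = 4; s[2] = 2; s[3] = 0; s[4] = 6; s[5] = 4.
Since s[5] = s[1] = 4, the sequence is periodic with period 4.
(29 - 1) mod 4 = 0, so s[29] = s[1] = 4.

4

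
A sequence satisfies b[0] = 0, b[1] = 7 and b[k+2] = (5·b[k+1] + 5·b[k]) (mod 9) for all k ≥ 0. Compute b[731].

Computing terms: b[0] = 0,  b[1] = 7,  b[2] = 8,  b[3] = 3,  b[4] = 1,  b[5] = 2,  b[6] = 6,  b[7] = 4,  b[8] = 5,  b[9] = 0,  b[10] = 7.
Since (b[9], b[10]) = (b[0], b[1]) = (0, 7) (two consecutive terms determine the rest), the sequence is periodic with period 9.
So b[731] = b[0 + ((731-0) mod 9)] = b[2] = 8.

8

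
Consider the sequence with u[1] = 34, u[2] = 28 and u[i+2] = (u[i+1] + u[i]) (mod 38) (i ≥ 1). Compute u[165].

Listing terms: u[1] = 34, u[2] = 28, u[3] = 24, u[4] = 14, u[5] = 0, u[6] = 14, u[7] = 14, u[8] = 28, u[9] = 4, u[10] = 32, u[11] = 36, u[12] = 30, u[13] = 28, u[14] = 20, u[15] = 10, u[16] = 30, u[17] = 2, u[18] = 32, u[19] = 34, u[20] = 28.
Since (u[19], u[20]) = (u[1], u[2]) = (34, 28) (two consecutive terms determine the rest), the sequence is periodic with period 18.
So u[165] = u[1 + ((165-1) mod 18)] = u[3] = 24.

24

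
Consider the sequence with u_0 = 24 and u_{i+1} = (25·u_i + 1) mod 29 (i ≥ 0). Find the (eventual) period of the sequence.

7

Listing terms: u_0 = 24,  u_1 = 21,  u_2 = 4,  u_3 = 14,  u_4 = 3,  u_5 = 18,  u_6 = 16,  u_7 = 24.
The sequence repeats with period 7.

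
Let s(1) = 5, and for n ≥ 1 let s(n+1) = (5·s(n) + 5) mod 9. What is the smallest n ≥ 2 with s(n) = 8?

Listing terms: s(1) = 5,  s(2) = 3,  s(3) = 2,  s(4) = 6,  s(5) = 8,  s(6) = 0,  s(7) = 5.
The sequence repeats with period 6.
The value 8 first appears (with n ≥ 2) at s(5).

5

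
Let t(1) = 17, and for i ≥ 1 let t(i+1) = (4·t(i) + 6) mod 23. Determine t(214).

9

t(1) = 17, t(2) = 5, t(3) = 3, t(4) = 18, t(5) = 9, t(6) = 19, t(7) = 13, t(8) = 12, t(9) = 8, t(10) = 15, t(11) = 20, t(12) = 17.
Since t(12) = t(1) = 17, the sequence is periodic with period 11.
So t(214) = t(1 + ((214-1) mod 11)) = t(5) = 9.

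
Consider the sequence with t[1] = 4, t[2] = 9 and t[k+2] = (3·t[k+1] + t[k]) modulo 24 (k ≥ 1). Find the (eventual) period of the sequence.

12

We have t[1] = 4, t[2] = 9, t[3] = 7, t[4] = 6, t[5] = 1, t[6] = 9, t[7] = 4, t[8] = 21, t[9] = 19, t[10] = 6, t[11] = 13, t[12] = 21, t[13] = 4, t[14] = 9.
Since (t[13], t[14]) = (t[1], t[2]) = (4, 9) (two consecutive terms determine the rest), the sequence is periodic with period 12.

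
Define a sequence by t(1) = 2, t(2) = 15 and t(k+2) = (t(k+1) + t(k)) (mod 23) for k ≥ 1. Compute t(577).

We have t(1) = 2,  t(2) = 15,  t(3) = 17,  t(4) = 9,  t(5) = 3,  t(6) = 12,  t(7) = 15,  t(8) = 4,  t(9) = 19,  t(10) = 0,  t(11) = 19,  t(12) = 19,  t(13) = 15,  t(14) = 11,  t(15) = 3,  t(16) = 14,  t(17) = 17,  t(18) = 8,  t(19) = 2,  t(20) = 10,  t(21) = 12,  t(22) = 22,  t(23) = 11,  t(24) = 10,  t(25) = 21,  t(26) = 8,  t(27) = 6,  t(28) = 14,  t(29) = 20,  t(30) = 11,  t(31) = 8,  t(32) = 19,  t(33) = 4,  t(34) = 0,  t(35) = 4,  t(36) = 4,  t(37) = 8,  t(38) = 12,  t(39) = 20,  t(40) = 9,  t(41) = 6,  t(42) = 15,  t(43) = 21,  t(44) = 13,  t(45) = 11,  t(46) = 1,  t(47) = 12,  t(48) = 13,  t(49) = 2,  t(50) = 15.
Since (t(49), t(50)) = (t(1), t(2)) = (2, 15) (two consecutive terms determine the rest), the sequence is periodic with period 48.
So t(577) = t(1 + ((577-1) mod 48)) = t(1) = 2.

2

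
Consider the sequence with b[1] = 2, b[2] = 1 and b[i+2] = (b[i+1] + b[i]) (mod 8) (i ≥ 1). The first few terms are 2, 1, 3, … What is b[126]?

3

b[1] = 2; b[2] = 1; b[3] = 3; b[4] = 4; b[5] = 7; b[6] = 3; b[7] = 2; b[8] = 5; b[9] = 7; b[10] = 4; b[11] = 3; b[12] = 7; b[13] = 2; b[14] = 1.
Since (b[13], b[14]) = (b[1], b[2]) = (2, 1) (two consecutive terms determine the rest), the sequence is periodic with period 12.
So b[126] = b[1 + ((126-1) mod 12)] = b[6] = 3.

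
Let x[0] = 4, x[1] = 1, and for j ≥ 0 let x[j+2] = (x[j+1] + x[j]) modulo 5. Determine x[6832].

0

x[0] = 4,  x[1] = 1,  x[2] = 0,  x[3] = 1,  x[4] = 1,  x[5] = 2,  x[6] = 3,  x[7] = 0,  x[8] = 3,  x[9] = 3,  x[10] = 1,  x[11] = 4,  x[12] = 0,  x[13] = 4,  x[14] = 4,  x[15] = 3,  x[16] = 2,  x[17] = 0,  x[18] = 2,  x[19] = 2,  x[20] = 4,  x[21] = 1.
The sequence repeats with period 20.
(6832 - 0) mod 20 = 12, so x[6832] = x[12] = 0.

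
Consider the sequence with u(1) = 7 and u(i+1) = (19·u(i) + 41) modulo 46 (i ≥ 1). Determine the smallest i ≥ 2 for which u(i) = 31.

Listing terms: u(1) = 7, u(2) = 36, u(3) = 35, u(4) = 16, u(5) = 23, u(6) = 18, u(7) = 15, u(8) = 4, u(9) = 25, u(10) = 10, u(11) = 1, u(12) = 14, u(13) = 31, u(14) = 32, u(15) = 5, u(16) = 44, u(17) = 3, u(18) = 6, u(19) = 17, u(20) = 42, u(21) = 11, u(22) = 20, u(23) = 7.
Since u(23) = u(1) = 7, the sequence is periodic with period 22.
The value 31 first appears (with i ≥ 2) at u(13).

13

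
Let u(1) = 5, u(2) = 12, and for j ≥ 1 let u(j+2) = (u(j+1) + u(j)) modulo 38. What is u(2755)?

u(1) = 5,  u(2) = 12,  u(3) = 17,  u(4) = 29,  u(5) = 8,  u(6) = 37,  u(7) = 7,  u(8) = 6,  u(9) = 13,  u(10) = 19,  u(11) = 32,  u(12) = 13,  u(13) = 7,  u(14) = 20,  u(15) = 27,  u(16) = 9,  u(17) = 36,  u(18) = 7,  u(19) = 5,  u(20) = 12.
The sequence repeats with period 18.
So u(2755) = u(1 + ((2755-1) mod 18)) = u(1) = 5.

5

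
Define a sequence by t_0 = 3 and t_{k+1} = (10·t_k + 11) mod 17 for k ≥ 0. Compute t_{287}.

Listing terms: t_0 = 3; t_1 = 7; t_2 = 13; t_3 = 5; t_4 = 10; t_5 = 9; t_6 = 16; t_7 = 1; t_8 = 4; t_9 = 0; t_{10} = 11; t_{11} = 2; t_{12} = 14; t_{13} = 15; t_{14} = 8; t_{15} = 6; t_{16} = 3.
Since t_{16} = t_0 = 3, the sequence is periodic with period 16.
(287 - 0) mod 16 = 15, so t_{287} = t_{15} = 6.

6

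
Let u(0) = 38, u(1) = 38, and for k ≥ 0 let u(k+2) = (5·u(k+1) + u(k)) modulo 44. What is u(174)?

u(0) = 38, u(1) = 38, u(2) = 8, u(3) = 34, u(4) = 2, u(5) = 0, u(6) = 2, u(7) = 10, u(8) = 8, u(9) = 6, u(10) = 38, u(11) = 20, u(12) = 6, u(13) = 6, u(14) = 36, u(15) = 10, u(16) = 42, u(17) = 0, u(18) = 42, u(19) = 34, u(20) = 36, u(21) = 38, u(22) = 6, u(23) = 24, u(24) = 38, u(25) = 38.
Since (u(24), u(25)) = (u(0), u(1)) = (38, 38) (two consecutive terms determine the rest), the sequence is periodic with period 24.
(174 - 0) mod 24 = 6, so u(174) = u(6) = 2.

2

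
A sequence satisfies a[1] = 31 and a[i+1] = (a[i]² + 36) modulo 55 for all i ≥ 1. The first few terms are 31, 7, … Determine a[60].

Listing terms: a[1] = 31, a[2] = 7, a[3] = 30, a[4] = 1, a[5] = 37, a[6] = 30.
Since a[6] = a[3] = 30, the sequence is eventually periodic: after a pre-period of length 2 it cycles with period 3.
For i ≥ 3, a[i] depends only on (i - 3) mod 3. (60 - 3) mod 3 = 0, so a[60] = a[3] = 30.

30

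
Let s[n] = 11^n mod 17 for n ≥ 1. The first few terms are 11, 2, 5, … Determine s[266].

Computing terms: s[1] = 11, s[2] = 2, s[3] = 5, s[4] = 4, s[5] = 10, s[6] = 8, s[7] = 3, s[8] = 16, s[9] = 6, s[10] = 15, s[11] = 12, s[12] = 13, s[13] = 7, s[14] = 9, s[15] = 14, s[16] = 1, s[17] = 11.
The sequence repeats with period 16.
So s[266] = s[1 + ((266-1) mod 16)] = s[10] = 15.

15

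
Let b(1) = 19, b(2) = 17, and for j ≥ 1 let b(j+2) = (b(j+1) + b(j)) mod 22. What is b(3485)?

1

Computing terms: b(1) = 19,  b(2) = 17,  b(3) = 14,  b(4) = 9,  b(5) = 1,  b(6) = 10,  b(7) = 11,  b(8) = 21,  b(9) = 10,  b(10) = 9,  b(11) = 19,  b(12) = 6,  b(13) = 3,  b(14) = 9,  b(15) = 12,  b(16) = 21,  b(17) = 11,  b(18) = 10,  b(19) = 21,  b(20) = 9,  b(21) = 8,  b(22) = 17,  b(23) = 3,  b(24) = 20,  b(25) = 1,  b(26) = 21,  b(27) = 0,  b(28) = 21,  b(29) = 21,  b(30) = 20,  b(31) = 19,  b(32) = 17.
Since (b(31), b(32)) = (b(1), b(2)) = (19, 17) (two consecutive terms determine the rest), the sequence is periodic with period 30.
(3485 - 1) mod 30 = 4, so b(3485) = b(5) = 1.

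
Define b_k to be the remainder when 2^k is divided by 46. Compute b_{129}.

26

b_0 = 1,  b_1 = 2,  b_2 = 4,  b_3 = 8,  b_4 = 16,  b_5 = 32,  b_6 = 18,  b_7 = 36,  b_8 = 26,  b_9 = 6,  b_{10} = 12,  b_{11} = 24,  b_{12} = 2.
Since b_{12} = b_1 = 2, the sequence is eventually periodic: after a pre-period of length 1 it cycles with period 11.
For k ≥ 1, b_k depends only on (k - 1) mod 11. (129 - 1) mod 11 = 7, so b_{129} = b_8 = 26.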